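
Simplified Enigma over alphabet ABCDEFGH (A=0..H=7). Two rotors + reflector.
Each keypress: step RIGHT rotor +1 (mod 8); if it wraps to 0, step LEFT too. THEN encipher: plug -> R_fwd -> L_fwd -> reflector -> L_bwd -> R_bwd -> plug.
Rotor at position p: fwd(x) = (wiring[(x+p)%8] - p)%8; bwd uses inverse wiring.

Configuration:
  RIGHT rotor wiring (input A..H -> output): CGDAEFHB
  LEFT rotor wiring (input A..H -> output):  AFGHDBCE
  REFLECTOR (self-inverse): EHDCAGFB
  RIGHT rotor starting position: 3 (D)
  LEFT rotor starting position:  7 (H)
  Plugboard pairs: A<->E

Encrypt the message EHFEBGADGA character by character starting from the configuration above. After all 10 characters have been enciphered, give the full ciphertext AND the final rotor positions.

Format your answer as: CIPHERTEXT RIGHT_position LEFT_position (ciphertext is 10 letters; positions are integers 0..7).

Answer: FFDHACDAEB 5 0

Derivation:
Char 1 ('E'): step: R->4, L=7; E->plug->A->R->A->L->F->refl->G->L'->C->R'->F->plug->F
Char 2 ('H'): step: R->5, L=7; H->plug->H->R->H->L->D->refl->C->L'->G->R'->F->plug->F
Char 3 ('F'): step: R->6, L=7; F->plug->F->R->C->L->G->refl->F->L'->A->R'->D->plug->D
Char 4 ('E'): step: R->7, L=7; E->plug->A->R->C->L->G->refl->F->L'->A->R'->H->plug->H
Char 5 ('B'): step: R->0, L->0 (L advanced); B->plug->B->R->G->L->C->refl->D->L'->E->R'->E->plug->A
Char 6 ('G'): step: R->1, L=0; G->plug->G->R->A->L->A->refl->E->L'->H->R'->C->plug->C
Char 7 ('A'): step: R->2, L=0; A->plug->E->R->F->L->B->refl->H->L'->D->R'->D->plug->D
Char 8 ('D'): step: R->3, L=0; D->plug->D->R->E->L->D->refl->C->L'->G->R'->E->plug->A
Char 9 ('G'): step: R->4, L=0; G->plug->G->R->H->L->E->refl->A->L'->A->R'->A->plug->E
Char 10 ('A'): step: R->5, L=0; A->plug->E->R->B->L->F->refl->G->L'->C->R'->B->plug->B
Final: ciphertext=FFDHACDAEB, RIGHT=5, LEFT=0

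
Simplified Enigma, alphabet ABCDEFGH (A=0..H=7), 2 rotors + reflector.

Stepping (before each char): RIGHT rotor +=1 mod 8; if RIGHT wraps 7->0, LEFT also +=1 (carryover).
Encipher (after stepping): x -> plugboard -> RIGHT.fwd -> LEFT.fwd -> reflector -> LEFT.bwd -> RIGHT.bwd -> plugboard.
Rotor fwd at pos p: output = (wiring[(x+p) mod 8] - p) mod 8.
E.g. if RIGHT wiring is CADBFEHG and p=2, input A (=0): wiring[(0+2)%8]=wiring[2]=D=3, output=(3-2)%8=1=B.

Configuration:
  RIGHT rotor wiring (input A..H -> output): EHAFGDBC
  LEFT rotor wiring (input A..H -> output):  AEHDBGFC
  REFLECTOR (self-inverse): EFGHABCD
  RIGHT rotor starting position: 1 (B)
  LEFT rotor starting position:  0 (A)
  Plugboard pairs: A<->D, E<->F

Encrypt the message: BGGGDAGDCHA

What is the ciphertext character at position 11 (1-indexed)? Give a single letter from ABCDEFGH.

Char 1 ('B'): step: R->2, L=0; B->plug->B->R->D->L->D->refl->H->L'->C->R'->G->plug->G
Char 2 ('G'): step: R->3, L=0; G->plug->G->R->E->L->B->refl->F->L'->G->R'->D->plug->A
Char 3 ('G'): step: R->4, L=0; G->plug->G->R->E->L->B->refl->F->L'->G->R'->D->plug->A
Char 4 ('G'): step: R->5, L=0; G->plug->G->R->A->L->A->refl->E->L'->B->R'->H->plug->H
Char 5 ('D'): step: R->6, L=0; D->plug->A->R->D->L->D->refl->H->L'->C->R'->E->plug->F
Char 6 ('A'): step: R->7, L=0; A->plug->D->R->B->L->E->refl->A->L'->A->R'->C->plug->C
Char 7 ('G'): step: R->0, L->1 (L advanced); G->plug->G->R->B->L->G->refl->C->L'->C->R'->H->plug->H
Char 8 ('D'): step: R->1, L=1; D->plug->A->R->G->L->B->refl->F->L'->E->R'->C->plug->C
Char 9 ('C'): step: R->2, L=1; C->plug->C->R->E->L->F->refl->B->L'->G->R'->A->plug->D
Char 10 ('H'): step: R->3, L=1; H->plug->H->R->F->L->E->refl->A->L'->D->R'->B->plug->B
Char 11 ('A'): step: R->4, L=1; A->plug->D->R->G->L->B->refl->F->L'->E->R'->G->plug->G

G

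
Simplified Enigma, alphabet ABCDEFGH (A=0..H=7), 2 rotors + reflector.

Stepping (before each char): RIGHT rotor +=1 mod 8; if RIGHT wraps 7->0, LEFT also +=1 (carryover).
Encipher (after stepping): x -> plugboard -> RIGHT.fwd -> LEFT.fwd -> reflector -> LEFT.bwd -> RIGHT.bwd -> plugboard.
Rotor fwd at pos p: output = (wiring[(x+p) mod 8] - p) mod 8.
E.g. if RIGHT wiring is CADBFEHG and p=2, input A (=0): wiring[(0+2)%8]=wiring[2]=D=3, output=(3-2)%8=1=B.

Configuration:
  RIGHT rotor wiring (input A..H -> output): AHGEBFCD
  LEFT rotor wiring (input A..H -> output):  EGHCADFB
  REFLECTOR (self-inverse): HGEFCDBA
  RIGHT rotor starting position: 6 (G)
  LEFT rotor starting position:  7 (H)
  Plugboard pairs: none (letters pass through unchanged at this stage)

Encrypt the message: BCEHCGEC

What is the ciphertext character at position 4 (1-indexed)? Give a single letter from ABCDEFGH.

Char 1 ('B'): step: R->7, L=7; B->plug->B->R->B->L->F->refl->D->L'->E->R'->A->plug->A
Char 2 ('C'): step: R->0, L->0 (L advanced); C->plug->C->R->G->L->F->refl->D->L'->F->R'->F->plug->F
Char 3 ('E'): step: R->1, L=0; E->plug->E->R->E->L->A->refl->H->L'->C->R'->G->plug->G
Char 4 ('H'): step: R->2, L=0; H->plug->H->R->F->L->D->refl->F->L'->G->R'->G->plug->G

G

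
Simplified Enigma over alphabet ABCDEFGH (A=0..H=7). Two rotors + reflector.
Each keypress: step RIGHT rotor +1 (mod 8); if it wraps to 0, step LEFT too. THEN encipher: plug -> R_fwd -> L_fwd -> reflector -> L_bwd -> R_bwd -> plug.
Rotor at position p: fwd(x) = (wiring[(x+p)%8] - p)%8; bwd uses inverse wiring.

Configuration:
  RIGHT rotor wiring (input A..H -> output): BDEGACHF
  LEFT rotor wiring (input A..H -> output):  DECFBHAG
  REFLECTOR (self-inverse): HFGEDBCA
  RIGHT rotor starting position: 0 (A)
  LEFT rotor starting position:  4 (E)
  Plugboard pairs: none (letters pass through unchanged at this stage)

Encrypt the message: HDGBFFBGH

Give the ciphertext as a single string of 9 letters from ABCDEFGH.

Char 1 ('H'): step: R->1, L=4; H->plug->H->R->A->L->F->refl->B->L'->H->R'->D->plug->D
Char 2 ('D'): step: R->2, L=4; D->plug->D->R->A->L->F->refl->B->L'->H->R'->G->plug->G
Char 3 ('G'): step: R->3, L=4; G->plug->G->R->A->L->F->refl->B->L'->H->R'->C->plug->C
Char 4 ('B'): step: R->4, L=4; B->plug->B->R->G->L->G->refl->C->L'->D->R'->C->plug->C
Char 5 ('F'): step: R->5, L=4; F->plug->F->R->H->L->B->refl->F->L'->A->R'->C->plug->C
Char 6 ('F'): step: R->6, L=4; F->plug->F->R->A->L->F->refl->B->L'->H->R'->B->plug->B
Char 7 ('B'): step: R->7, L=4; B->plug->B->R->C->L->E->refl->D->L'->B->R'->F->plug->F
Char 8 ('G'): step: R->0, L->5 (L advanced); G->plug->G->R->H->L->E->refl->D->L'->B->R'->A->plug->A
Char 9 ('H'): step: R->1, L=5; H->plug->H->R->A->L->C->refl->G->L'->D->R'->B->plug->B

Answer: DGCCCBFAB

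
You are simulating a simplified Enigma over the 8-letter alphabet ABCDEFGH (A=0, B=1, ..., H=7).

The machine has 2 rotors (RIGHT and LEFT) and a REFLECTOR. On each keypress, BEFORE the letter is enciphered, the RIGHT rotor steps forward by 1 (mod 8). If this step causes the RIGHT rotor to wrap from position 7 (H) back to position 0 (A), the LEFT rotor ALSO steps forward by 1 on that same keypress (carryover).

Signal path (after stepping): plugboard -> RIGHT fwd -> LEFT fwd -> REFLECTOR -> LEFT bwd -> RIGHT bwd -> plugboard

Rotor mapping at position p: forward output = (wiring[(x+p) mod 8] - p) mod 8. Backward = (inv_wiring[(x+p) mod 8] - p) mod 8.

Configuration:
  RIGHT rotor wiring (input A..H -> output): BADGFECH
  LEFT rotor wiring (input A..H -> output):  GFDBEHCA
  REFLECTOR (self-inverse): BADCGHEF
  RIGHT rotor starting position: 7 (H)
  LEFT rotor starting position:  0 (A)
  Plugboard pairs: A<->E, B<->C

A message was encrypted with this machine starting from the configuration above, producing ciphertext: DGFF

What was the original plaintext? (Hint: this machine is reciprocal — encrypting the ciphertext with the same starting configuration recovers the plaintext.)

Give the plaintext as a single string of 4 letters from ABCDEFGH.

Answer: HEDD

Derivation:
Char 1 ('D'): step: R->0, L->1 (L advanced); D->plug->D->R->G->L->H->refl->F->L'->H->R'->H->plug->H
Char 2 ('G'): step: R->1, L=1; G->plug->G->R->G->L->H->refl->F->L'->H->R'->A->plug->E
Char 3 ('F'): step: R->2, L=1; F->plug->F->R->F->L->B->refl->A->L'->C->R'->D->plug->D
Char 4 ('F'): step: R->3, L=1; F->plug->F->R->G->L->H->refl->F->L'->H->R'->D->plug->D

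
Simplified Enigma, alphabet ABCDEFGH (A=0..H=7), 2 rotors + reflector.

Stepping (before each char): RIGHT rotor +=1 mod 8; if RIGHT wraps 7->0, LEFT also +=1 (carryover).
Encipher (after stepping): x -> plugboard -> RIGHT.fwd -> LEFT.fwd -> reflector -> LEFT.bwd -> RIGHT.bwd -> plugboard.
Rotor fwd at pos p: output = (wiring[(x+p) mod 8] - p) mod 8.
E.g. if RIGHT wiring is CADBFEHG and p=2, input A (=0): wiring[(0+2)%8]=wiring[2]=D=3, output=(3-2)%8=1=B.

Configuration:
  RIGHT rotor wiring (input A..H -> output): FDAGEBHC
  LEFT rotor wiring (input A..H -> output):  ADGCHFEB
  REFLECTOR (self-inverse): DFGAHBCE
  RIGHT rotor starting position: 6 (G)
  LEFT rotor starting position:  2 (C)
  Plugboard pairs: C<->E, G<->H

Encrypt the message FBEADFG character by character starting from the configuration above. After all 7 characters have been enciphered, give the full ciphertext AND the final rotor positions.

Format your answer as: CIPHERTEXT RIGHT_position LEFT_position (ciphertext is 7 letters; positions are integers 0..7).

Answer: GADDFDC 5 3

Derivation:
Char 1 ('F'): step: R->7, L=2; F->plug->F->R->F->L->H->refl->E->L'->A->R'->H->plug->G
Char 2 ('B'): step: R->0, L->3 (L advanced); B->plug->B->R->D->L->B->refl->F->L'->F->R'->A->plug->A
Char 3 ('E'): step: R->1, L=3; E->plug->C->R->F->L->F->refl->B->L'->D->R'->D->plug->D
Char 4 ('A'): step: R->2, L=3; A->plug->A->R->G->L->A->refl->D->L'->H->R'->D->plug->D
Char 5 ('D'): step: R->3, L=3; D->plug->D->R->E->L->G->refl->C->L'->C->R'->F->plug->F
Char 6 ('F'): step: R->4, L=3; F->plug->F->R->H->L->D->refl->A->L'->G->R'->D->plug->D
Char 7 ('G'): step: R->5, L=3; G->plug->H->R->H->L->D->refl->A->L'->G->R'->E->plug->C
Final: ciphertext=GADDFDC, RIGHT=5, LEFT=3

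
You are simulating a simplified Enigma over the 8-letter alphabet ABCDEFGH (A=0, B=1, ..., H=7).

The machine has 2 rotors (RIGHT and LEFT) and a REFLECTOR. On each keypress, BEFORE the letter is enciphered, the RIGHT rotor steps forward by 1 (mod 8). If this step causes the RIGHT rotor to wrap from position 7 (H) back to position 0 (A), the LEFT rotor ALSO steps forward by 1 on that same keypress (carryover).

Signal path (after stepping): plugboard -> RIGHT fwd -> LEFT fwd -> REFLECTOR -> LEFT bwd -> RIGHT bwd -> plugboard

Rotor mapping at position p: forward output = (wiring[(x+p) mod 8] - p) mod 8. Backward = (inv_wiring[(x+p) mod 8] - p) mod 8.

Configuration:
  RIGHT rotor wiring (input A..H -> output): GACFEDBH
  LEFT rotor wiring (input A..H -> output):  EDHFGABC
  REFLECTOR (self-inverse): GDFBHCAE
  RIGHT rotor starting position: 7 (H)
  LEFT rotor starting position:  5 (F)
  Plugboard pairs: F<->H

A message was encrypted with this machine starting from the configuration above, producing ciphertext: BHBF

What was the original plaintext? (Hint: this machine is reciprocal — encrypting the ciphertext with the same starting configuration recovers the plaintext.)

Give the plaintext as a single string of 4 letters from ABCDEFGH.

Answer: ECEH

Derivation:
Char 1 ('B'): step: R->0, L->6 (L advanced); B->plug->B->R->A->L->D->refl->B->L'->E->R'->E->plug->E
Char 2 ('H'): step: R->1, L=6; H->plug->F->R->A->L->D->refl->B->L'->E->R'->C->plug->C
Char 3 ('B'): step: R->2, L=6; B->plug->B->R->D->L->F->refl->C->L'->H->R'->E->plug->E
Char 4 ('F'): step: R->3, L=6; F->plug->H->R->H->L->C->refl->F->L'->D->R'->F->plug->H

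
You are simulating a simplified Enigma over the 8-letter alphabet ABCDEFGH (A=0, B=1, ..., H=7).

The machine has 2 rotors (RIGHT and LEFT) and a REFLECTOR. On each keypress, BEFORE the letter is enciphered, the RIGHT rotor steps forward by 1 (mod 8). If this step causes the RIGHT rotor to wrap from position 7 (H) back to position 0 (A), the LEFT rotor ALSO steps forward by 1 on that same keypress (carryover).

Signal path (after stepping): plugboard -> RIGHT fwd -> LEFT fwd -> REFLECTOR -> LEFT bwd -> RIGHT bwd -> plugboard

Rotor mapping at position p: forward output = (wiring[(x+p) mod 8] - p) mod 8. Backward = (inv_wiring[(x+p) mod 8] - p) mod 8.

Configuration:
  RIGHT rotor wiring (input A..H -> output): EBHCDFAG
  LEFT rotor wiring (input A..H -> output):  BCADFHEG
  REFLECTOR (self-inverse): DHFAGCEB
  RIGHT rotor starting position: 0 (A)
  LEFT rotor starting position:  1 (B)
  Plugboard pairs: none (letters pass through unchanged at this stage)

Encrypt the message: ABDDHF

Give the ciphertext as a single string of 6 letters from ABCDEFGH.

Answer: CCAHFD

Derivation:
Char 1 ('A'): step: R->1, L=1; A->plug->A->R->A->L->B->refl->H->L'->B->R'->C->plug->C
Char 2 ('B'): step: R->2, L=1; B->plug->B->R->A->L->B->refl->H->L'->B->R'->C->plug->C
Char 3 ('D'): step: R->3, L=1; D->plug->D->R->F->L->D->refl->A->L'->H->R'->A->plug->A
Char 4 ('D'): step: R->4, L=1; D->plug->D->R->C->L->C->refl->F->L'->G->R'->H->plug->H
Char 5 ('H'): step: R->5, L=1; H->plug->H->R->G->L->F->refl->C->L'->C->R'->F->plug->F
Char 6 ('F'): step: R->6, L=1; F->plug->F->R->E->L->G->refl->E->L'->D->R'->D->plug->D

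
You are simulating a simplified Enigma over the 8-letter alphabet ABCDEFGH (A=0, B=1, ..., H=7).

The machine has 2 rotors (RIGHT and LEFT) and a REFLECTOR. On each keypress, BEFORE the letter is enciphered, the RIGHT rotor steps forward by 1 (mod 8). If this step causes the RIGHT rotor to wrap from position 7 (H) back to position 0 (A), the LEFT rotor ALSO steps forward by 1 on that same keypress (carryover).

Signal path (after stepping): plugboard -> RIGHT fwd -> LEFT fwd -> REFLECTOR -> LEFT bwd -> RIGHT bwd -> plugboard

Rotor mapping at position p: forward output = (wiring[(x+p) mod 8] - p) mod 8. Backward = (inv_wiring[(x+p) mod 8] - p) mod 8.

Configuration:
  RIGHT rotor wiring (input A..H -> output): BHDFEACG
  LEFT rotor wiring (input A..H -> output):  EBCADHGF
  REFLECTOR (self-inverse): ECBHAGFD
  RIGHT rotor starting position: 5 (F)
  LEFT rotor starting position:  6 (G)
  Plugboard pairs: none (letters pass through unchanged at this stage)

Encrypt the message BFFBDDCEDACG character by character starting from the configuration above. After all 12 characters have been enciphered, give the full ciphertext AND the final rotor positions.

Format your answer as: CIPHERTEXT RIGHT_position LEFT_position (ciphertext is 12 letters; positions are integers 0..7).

Char 1 ('B'): step: R->6, L=6; B->plug->B->R->A->L->A->refl->E->L'->E->R'->A->plug->A
Char 2 ('F'): step: R->7, L=6; F->plug->F->R->F->L->C->refl->B->L'->H->R'->A->plug->A
Char 3 ('F'): step: R->0, L->7 (L advanced); F->plug->F->R->A->L->G->refl->F->L'->B->R'->A->plug->A
Char 4 ('B'): step: R->1, L=7; B->plug->B->R->C->L->C->refl->B->L'->E->R'->C->plug->C
Char 5 ('D'): step: R->2, L=7; D->plug->D->R->G->L->A->refl->E->L'->F->R'->H->plug->H
Char 6 ('D'): step: R->3, L=7; D->plug->D->R->H->L->H->refl->D->L'->D->R'->E->plug->E
Char 7 ('C'): step: R->4, L=7; C->plug->C->R->G->L->A->refl->E->L'->F->R'->E->plug->E
Char 8 ('E'): step: R->5, L=7; E->plug->E->R->C->L->C->refl->B->L'->E->R'->D->plug->D
Char 9 ('D'): step: R->6, L=7; D->plug->D->R->B->L->F->refl->G->L'->A->R'->B->plug->B
Char 10 ('A'): step: R->7, L=7; A->plug->A->R->H->L->H->refl->D->L'->D->R'->H->plug->H
Char 11 ('C'): step: R->0, L->0 (L advanced); C->plug->C->R->D->L->A->refl->E->L'->A->R'->F->plug->F
Char 12 ('G'): step: R->1, L=0; G->plug->G->R->F->L->H->refl->D->L'->E->R'->C->plug->C
Final: ciphertext=AAACHEEDBHFC, RIGHT=1, LEFT=0

Answer: AAACHEEDBHFC 1 0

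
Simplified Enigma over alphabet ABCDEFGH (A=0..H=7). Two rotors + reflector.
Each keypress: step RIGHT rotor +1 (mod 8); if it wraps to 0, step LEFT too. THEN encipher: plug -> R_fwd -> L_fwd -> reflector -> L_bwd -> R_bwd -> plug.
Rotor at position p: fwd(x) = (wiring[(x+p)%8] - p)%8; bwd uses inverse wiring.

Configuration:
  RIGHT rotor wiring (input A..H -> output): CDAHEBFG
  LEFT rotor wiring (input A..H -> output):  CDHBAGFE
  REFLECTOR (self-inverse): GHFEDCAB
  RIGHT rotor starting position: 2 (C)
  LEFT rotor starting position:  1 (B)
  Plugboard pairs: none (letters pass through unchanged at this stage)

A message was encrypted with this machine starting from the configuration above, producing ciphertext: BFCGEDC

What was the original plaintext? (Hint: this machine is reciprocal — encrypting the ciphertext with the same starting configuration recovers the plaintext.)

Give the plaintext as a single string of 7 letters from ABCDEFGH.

Answer: DHGDCFA

Derivation:
Char 1 ('B'): step: R->3, L=1; B->plug->B->R->B->L->G->refl->A->L'->C->R'->D->plug->D
Char 2 ('F'): step: R->4, L=1; F->plug->F->R->H->L->B->refl->H->L'->D->R'->H->plug->H
Char 3 ('C'): step: R->5, L=1; C->plug->C->R->B->L->G->refl->A->L'->C->R'->G->plug->G
Char 4 ('G'): step: R->6, L=1; G->plug->G->R->G->L->D->refl->E->L'->F->R'->D->plug->D
Char 5 ('E'): step: R->7, L=1; E->plug->E->R->A->L->C->refl->F->L'->E->R'->C->plug->C
Char 6 ('D'): step: R->0, L->2 (L advanced); D->plug->D->R->H->L->B->refl->H->L'->B->R'->F->plug->F
Char 7 ('C'): step: R->1, L=2; C->plug->C->R->G->L->A->refl->G->L'->C->R'->A->plug->A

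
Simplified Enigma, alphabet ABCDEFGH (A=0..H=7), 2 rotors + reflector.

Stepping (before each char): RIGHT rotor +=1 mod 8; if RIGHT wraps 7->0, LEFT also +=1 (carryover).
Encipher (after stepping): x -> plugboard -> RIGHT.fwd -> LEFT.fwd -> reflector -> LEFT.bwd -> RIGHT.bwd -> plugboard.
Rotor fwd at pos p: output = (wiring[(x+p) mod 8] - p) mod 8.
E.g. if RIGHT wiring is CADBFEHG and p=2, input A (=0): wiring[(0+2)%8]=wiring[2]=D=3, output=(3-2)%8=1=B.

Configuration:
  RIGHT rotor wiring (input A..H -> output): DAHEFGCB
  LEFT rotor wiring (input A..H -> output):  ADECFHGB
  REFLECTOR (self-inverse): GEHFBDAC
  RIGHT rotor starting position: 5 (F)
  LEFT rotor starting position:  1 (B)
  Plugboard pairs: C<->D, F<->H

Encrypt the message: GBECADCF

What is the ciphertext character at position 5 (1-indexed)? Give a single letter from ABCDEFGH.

Char 1 ('G'): step: R->6, L=1; G->plug->G->R->H->L->H->refl->C->L'->A->R'->H->plug->F
Char 2 ('B'): step: R->7, L=1; B->plug->B->R->E->L->G->refl->A->L'->G->R'->F->plug->H
Char 3 ('E'): step: R->0, L->2 (L advanced); E->plug->E->R->F->L->H->refl->C->L'->A->R'->B->plug->B
Char 4 ('C'): step: R->1, L=2; C->plug->D->R->E->L->E->refl->B->L'->H->R'->A->plug->A
Char 5 ('A'): step: R->2, L=2; A->plug->A->R->F->L->H->refl->C->L'->A->R'->E->plug->E

E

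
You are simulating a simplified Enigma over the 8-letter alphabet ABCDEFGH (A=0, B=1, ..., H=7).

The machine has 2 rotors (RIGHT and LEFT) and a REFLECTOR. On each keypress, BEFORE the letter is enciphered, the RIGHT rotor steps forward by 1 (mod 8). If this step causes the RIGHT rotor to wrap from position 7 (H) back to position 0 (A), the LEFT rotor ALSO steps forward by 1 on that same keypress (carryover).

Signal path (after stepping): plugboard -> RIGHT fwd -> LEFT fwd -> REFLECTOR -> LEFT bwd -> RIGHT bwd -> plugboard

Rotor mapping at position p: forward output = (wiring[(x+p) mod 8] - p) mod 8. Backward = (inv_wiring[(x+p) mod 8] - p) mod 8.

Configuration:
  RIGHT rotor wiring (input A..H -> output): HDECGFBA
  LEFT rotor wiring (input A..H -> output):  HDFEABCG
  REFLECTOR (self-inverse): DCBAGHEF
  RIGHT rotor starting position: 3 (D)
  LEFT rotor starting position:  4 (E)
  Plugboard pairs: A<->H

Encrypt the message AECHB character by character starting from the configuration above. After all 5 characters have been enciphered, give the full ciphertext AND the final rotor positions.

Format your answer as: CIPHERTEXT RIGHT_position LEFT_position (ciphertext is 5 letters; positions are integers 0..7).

Char 1 ('A'): step: R->4, L=4; A->plug->H->R->G->L->B->refl->C->L'->D->R'->E->plug->E
Char 2 ('E'): step: R->5, L=4; E->plug->E->R->G->L->B->refl->C->L'->D->R'->C->plug->C
Char 3 ('C'): step: R->6, L=4; C->plug->C->R->B->L->F->refl->H->L'->F->R'->D->plug->D
Char 4 ('H'): step: R->7, L=4; H->plug->A->R->B->L->F->refl->H->L'->F->R'->D->plug->D
Char 5 ('B'): step: R->0, L->5 (L advanced); B->plug->B->R->D->L->C->refl->B->L'->C->R'->D->plug->D
Final: ciphertext=ECDDD, RIGHT=0, LEFT=5

Answer: ECDDD 0 5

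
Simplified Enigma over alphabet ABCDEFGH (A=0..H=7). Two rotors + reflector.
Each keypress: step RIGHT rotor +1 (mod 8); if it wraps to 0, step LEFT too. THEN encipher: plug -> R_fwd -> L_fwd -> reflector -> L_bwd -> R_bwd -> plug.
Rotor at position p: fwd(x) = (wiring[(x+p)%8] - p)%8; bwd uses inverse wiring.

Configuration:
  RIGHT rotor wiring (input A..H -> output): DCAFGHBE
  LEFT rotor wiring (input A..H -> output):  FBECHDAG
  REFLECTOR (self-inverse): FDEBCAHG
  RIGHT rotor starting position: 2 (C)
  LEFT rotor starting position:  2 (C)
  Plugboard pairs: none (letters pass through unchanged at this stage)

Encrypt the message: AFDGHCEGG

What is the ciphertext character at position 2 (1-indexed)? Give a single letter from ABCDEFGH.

Char 1 ('A'): step: R->3, L=2; A->plug->A->R->C->L->F->refl->A->L'->B->R'->E->plug->E
Char 2 ('F'): step: R->4, L=2; F->plug->F->R->G->L->D->refl->B->L'->D->R'->B->plug->B

B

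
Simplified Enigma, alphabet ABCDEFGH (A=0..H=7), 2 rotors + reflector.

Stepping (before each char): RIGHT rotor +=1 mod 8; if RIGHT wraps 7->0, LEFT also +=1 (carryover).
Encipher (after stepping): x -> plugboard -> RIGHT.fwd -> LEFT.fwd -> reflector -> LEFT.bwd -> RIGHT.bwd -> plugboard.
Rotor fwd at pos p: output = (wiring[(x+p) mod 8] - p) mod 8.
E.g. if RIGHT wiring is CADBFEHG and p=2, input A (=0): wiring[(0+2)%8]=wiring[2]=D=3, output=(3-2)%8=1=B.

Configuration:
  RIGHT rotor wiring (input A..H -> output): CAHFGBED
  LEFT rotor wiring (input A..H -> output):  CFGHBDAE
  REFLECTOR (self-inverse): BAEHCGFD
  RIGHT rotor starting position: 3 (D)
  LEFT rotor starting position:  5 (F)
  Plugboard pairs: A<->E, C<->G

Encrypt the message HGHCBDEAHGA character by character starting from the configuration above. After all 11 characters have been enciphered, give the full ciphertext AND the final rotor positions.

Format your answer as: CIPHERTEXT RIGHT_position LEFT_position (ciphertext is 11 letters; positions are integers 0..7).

Answer: EBCGEGGEDAF 6 6

Derivation:
Char 1 ('H'): step: R->4, L=5; H->plug->H->R->B->L->D->refl->H->L'->C->R'->A->plug->E
Char 2 ('G'): step: R->5, L=5; G->plug->C->R->G->L->C->refl->E->L'->H->R'->B->plug->B
Char 3 ('H'): step: R->6, L=5; H->plug->H->R->D->L->F->refl->G->L'->A->R'->G->plug->C
Char 4 ('C'): step: R->7, L=5; C->plug->G->R->C->L->H->refl->D->L'->B->R'->C->plug->G
Char 5 ('B'): step: R->0, L->6 (L advanced); B->plug->B->R->A->L->C->refl->E->L'->C->R'->A->plug->E
Char 6 ('D'): step: R->1, L=6; D->plug->D->R->F->L->B->refl->A->L'->E->R'->C->plug->G
Char 7 ('E'): step: R->2, L=6; E->plug->A->R->F->L->B->refl->A->L'->E->R'->C->plug->G
Char 8 ('A'): step: R->3, L=6; A->plug->E->R->A->L->C->refl->E->L'->C->R'->A->plug->E
Char 9 ('H'): step: R->4, L=6; H->plug->H->R->B->L->G->refl->F->L'->H->R'->D->plug->D
Char 10 ('G'): step: R->5, L=6; G->plug->C->R->G->L->D->refl->H->L'->D->R'->E->plug->A
Char 11 ('A'): step: R->6, L=6; A->plug->E->R->B->L->G->refl->F->L'->H->R'->F->plug->F
Final: ciphertext=EBCGEGGEDAF, RIGHT=6, LEFT=6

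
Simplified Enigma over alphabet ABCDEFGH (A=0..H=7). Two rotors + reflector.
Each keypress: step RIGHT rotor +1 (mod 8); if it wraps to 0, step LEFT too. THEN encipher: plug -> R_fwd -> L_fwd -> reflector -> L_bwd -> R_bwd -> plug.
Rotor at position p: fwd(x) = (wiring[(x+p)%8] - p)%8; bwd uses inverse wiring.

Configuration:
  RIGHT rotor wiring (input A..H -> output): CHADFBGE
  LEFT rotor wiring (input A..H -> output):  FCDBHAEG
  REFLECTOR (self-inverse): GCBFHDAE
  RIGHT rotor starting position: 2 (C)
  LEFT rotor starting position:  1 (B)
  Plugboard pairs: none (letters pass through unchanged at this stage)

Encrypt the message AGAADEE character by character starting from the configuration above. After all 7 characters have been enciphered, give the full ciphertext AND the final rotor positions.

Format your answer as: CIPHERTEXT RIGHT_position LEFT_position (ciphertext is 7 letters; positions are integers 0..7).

Answer: EHCDCFD 1 2

Derivation:
Char 1 ('A'): step: R->3, L=1; A->plug->A->R->A->L->B->refl->C->L'->B->R'->E->plug->E
Char 2 ('G'): step: R->4, L=1; G->plug->G->R->E->L->H->refl->E->L'->H->R'->H->plug->H
Char 3 ('A'): step: R->5, L=1; A->plug->A->R->E->L->H->refl->E->L'->H->R'->C->plug->C
Char 4 ('A'): step: R->6, L=1; A->plug->A->R->A->L->B->refl->C->L'->B->R'->D->plug->D
Char 5 ('D'): step: R->7, L=1; D->plug->D->R->B->L->C->refl->B->L'->A->R'->C->plug->C
Char 6 ('E'): step: R->0, L->2 (L advanced); E->plug->E->R->F->L->E->refl->H->L'->B->R'->F->plug->F
Char 7 ('E'): step: R->1, L=2; E->plug->E->R->A->L->B->refl->C->L'->E->R'->D->plug->D
Final: ciphertext=EHCDCFD, RIGHT=1, LEFT=2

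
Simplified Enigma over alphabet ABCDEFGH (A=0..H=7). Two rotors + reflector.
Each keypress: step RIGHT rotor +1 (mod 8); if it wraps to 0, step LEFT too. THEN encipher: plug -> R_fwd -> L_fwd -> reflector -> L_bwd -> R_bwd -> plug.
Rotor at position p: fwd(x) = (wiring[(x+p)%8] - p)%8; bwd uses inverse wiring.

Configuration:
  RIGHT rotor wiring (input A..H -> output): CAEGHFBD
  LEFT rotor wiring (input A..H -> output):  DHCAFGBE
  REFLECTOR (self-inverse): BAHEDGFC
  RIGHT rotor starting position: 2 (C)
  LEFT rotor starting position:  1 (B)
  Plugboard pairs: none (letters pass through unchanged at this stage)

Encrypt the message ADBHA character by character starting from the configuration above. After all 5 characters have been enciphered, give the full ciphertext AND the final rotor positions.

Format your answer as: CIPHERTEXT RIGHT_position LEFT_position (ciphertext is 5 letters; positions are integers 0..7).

Answer: DHADF 7 1

Derivation:
Char 1 ('A'): step: R->3, L=1; A->plug->A->R->D->L->E->refl->D->L'->G->R'->D->plug->D
Char 2 ('D'): step: R->4, L=1; D->plug->D->R->H->L->C->refl->H->L'->C->R'->H->plug->H
Char 3 ('B'): step: R->5, L=1; B->plug->B->R->E->L->F->refl->G->L'->A->R'->A->plug->A
Char 4 ('H'): step: R->6, L=1; H->plug->H->R->H->L->C->refl->H->L'->C->R'->D->plug->D
Char 5 ('A'): step: R->7, L=1; A->plug->A->R->E->L->F->refl->G->L'->A->R'->F->plug->F
Final: ciphertext=DHADF, RIGHT=7, LEFT=1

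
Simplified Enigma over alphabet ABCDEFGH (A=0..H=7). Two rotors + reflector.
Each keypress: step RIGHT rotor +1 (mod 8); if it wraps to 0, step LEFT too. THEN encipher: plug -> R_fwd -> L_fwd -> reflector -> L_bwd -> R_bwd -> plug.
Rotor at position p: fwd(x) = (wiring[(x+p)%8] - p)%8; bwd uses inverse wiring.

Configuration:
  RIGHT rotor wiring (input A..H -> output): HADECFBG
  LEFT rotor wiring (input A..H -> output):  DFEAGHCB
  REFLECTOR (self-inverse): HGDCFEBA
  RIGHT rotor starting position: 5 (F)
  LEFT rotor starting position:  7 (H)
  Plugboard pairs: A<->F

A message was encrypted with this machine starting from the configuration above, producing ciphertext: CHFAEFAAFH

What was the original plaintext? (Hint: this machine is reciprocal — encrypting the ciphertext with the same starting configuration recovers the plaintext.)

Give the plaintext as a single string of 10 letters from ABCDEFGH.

Char 1 ('C'): step: R->6, L=7; C->plug->C->R->B->L->E->refl->F->L'->D->R'->A->plug->F
Char 2 ('H'): step: R->7, L=7; H->plug->H->R->C->L->G->refl->B->L'->E->R'->D->plug->D
Char 3 ('F'): step: R->0, L->0 (L advanced); F->plug->A->R->H->L->B->refl->G->L'->E->R'->D->plug->D
Char 4 ('A'): step: R->1, L=0; A->plug->F->R->A->L->D->refl->C->L'->G->R'->H->plug->H
Char 5 ('E'): step: R->2, L=0; E->plug->E->R->H->L->B->refl->G->L'->E->R'->F->plug->A
Char 6 ('F'): step: R->3, L=0; F->plug->A->R->B->L->F->refl->E->L'->C->R'->C->plug->C
Char 7 ('A'): step: R->4, L=0; A->plug->F->R->E->L->G->refl->B->L'->H->R'->G->plug->G
Char 8 ('A'): step: R->5, L=0; A->plug->F->R->G->L->C->refl->D->L'->A->R'->A->plug->F
Char 9 ('F'): step: R->6, L=0; F->plug->A->R->D->L->A->refl->H->L'->F->R'->E->plug->E
Char 10 ('H'): step: R->7, L=0; H->plug->H->R->C->L->E->refl->F->L'->B->R'->C->plug->C

Answer: FDDHACGFEC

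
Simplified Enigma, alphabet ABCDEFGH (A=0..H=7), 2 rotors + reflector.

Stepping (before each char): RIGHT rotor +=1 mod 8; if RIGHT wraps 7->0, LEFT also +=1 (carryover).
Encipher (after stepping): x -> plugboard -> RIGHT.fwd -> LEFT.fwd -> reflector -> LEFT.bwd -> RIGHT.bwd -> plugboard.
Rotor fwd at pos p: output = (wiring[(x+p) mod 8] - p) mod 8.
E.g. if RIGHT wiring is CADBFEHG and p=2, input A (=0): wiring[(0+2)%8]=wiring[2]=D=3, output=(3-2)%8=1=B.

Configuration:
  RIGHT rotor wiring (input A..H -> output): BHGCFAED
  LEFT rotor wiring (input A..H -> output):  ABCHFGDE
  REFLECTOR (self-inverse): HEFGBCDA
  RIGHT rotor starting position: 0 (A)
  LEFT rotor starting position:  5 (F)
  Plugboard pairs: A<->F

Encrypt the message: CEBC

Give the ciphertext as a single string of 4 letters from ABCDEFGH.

Answer: AGFB

Derivation:
Char 1 ('C'): step: R->1, L=5; C->plug->C->R->B->L->G->refl->D->L'->D->R'->F->plug->A
Char 2 ('E'): step: R->2, L=5; E->plug->E->R->C->L->H->refl->A->L'->H->R'->G->plug->G
Char 3 ('B'): step: R->3, L=5; B->plug->B->R->C->L->H->refl->A->L'->H->R'->A->plug->F
Char 4 ('C'): step: R->4, L=5; C->plug->C->R->A->L->B->refl->E->L'->E->R'->B->plug->B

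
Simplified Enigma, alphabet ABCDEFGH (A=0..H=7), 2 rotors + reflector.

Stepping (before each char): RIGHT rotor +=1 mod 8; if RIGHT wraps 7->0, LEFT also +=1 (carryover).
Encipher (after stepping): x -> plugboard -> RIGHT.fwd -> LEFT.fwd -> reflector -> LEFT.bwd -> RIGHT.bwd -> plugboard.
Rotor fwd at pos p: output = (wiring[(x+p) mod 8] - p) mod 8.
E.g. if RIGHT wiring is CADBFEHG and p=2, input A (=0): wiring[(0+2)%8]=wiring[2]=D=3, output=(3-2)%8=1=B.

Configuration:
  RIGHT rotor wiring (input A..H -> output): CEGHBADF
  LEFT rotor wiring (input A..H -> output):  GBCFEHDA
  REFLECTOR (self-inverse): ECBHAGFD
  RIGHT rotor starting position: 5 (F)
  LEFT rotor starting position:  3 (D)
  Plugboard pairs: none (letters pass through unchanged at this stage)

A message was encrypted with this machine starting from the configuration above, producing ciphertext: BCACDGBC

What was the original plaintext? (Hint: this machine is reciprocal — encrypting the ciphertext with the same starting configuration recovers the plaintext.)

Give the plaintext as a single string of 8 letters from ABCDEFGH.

Answer: ADEBBECA

Derivation:
Char 1 ('B'): step: R->6, L=3; B->plug->B->R->H->L->H->refl->D->L'->F->R'->A->plug->A
Char 2 ('C'): step: R->7, L=3; C->plug->C->R->F->L->D->refl->H->L'->H->R'->D->plug->D
Char 3 ('A'): step: R->0, L->4 (L advanced); A->plug->A->R->C->L->H->refl->D->L'->B->R'->E->plug->E
Char 4 ('C'): step: R->1, L=4; C->plug->C->R->G->L->G->refl->F->L'->F->R'->B->plug->B
Char 5 ('D'): step: R->2, L=4; D->plug->D->R->G->L->G->refl->F->L'->F->R'->B->plug->B
Char 6 ('G'): step: R->3, L=4; G->plug->G->R->B->L->D->refl->H->L'->C->R'->E->plug->E
Char 7 ('B'): step: R->4, L=4; B->plug->B->R->E->L->C->refl->B->L'->H->R'->C->plug->C
Char 8 ('C'): step: R->5, L=4; C->plug->C->R->A->L->A->refl->E->L'->D->R'->A->plug->A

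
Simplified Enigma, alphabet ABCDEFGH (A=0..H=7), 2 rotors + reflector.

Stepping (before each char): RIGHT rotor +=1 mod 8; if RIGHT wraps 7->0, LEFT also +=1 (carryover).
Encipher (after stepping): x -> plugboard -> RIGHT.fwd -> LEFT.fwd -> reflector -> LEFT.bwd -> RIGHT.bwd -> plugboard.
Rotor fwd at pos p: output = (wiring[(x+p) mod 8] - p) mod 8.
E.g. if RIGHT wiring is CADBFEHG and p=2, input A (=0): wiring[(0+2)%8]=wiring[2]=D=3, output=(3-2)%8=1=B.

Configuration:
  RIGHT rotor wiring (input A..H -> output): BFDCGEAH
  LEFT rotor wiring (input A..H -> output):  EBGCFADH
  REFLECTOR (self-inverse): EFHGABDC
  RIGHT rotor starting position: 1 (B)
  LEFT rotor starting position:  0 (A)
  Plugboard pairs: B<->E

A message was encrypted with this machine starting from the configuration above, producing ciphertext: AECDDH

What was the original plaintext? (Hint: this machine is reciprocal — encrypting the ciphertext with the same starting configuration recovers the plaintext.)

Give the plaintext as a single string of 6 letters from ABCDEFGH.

Char 1 ('A'): step: R->2, L=0; A->plug->A->R->B->L->B->refl->F->L'->E->R'->C->plug->C
Char 2 ('E'): step: R->3, L=0; E->plug->B->R->D->L->C->refl->H->L'->H->R'->A->plug->A
Char 3 ('C'): step: R->4, L=0; C->plug->C->R->E->L->F->refl->B->L'->B->R'->F->plug->F
Char 4 ('D'): step: R->5, L=0; D->plug->D->R->E->L->F->refl->B->L'->B->R'->H->plug->H
Char 5 ('D'): step: R->6, L=0; D->plug->D->R->H->L->H->refl->C->L'->D->R'->C->plug->C
Char 6 ('H'): step: R->7, L=0; H->plug->H->R->B->L->B->refl->F->L'->E->R'->D->plug->D

Answer: CAFHCD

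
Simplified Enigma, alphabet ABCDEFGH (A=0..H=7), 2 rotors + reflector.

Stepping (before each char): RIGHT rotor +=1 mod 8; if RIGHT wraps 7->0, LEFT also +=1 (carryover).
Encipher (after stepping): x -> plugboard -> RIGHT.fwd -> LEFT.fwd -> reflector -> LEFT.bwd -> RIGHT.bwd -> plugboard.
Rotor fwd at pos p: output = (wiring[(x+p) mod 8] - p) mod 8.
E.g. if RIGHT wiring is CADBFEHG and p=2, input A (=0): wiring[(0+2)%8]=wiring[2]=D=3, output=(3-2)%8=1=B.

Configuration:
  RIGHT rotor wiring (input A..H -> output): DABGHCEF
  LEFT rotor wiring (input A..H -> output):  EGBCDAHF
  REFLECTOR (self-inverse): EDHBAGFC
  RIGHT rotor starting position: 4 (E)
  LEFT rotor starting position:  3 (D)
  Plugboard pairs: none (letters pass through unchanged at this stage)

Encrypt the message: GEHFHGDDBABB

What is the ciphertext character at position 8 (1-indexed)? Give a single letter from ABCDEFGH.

Char 1 ('G'): step: R->5, L=3; G->plug->G->R->B->L->A->refl->E->L'->D->R'->E->plug->E
Char 2 ('E'): step: R->6, L=3; E->plug->E->R->D->L->E->refl->A->L'->B->R'->G->plug->G
Char 3 ('H'): step: R->7, L=3; H->plug->H->R->F->L->B->refl->D->L'->G->R'->A->plug->A
Char 4 ('F'): step: R->0, L->4 (L advanced); F->plug->F->R->C->L->D->refl->B->L'->D->R'->A->plug->A
Char 5 ('H'): step: R->1, L=4; H->plug->H->R->C->L->D->refl->B->L'->D->R'->F->plug->F
Char 6 ('G'): step: R->2, L=4; G->plug->G->R->B->L->E->refl->A->L'->E->R'->B->plug->B
Char 7 ('D'): step: R->3, L=4; D->plug->D->R->B->L->E->refl->A->L'->E->R'->B->plug->B
Char 8 ('D'): step: R->4, L=4; D->plug->D->R->B->L->E->refl->A->L'->E->R'->F->plug->F

F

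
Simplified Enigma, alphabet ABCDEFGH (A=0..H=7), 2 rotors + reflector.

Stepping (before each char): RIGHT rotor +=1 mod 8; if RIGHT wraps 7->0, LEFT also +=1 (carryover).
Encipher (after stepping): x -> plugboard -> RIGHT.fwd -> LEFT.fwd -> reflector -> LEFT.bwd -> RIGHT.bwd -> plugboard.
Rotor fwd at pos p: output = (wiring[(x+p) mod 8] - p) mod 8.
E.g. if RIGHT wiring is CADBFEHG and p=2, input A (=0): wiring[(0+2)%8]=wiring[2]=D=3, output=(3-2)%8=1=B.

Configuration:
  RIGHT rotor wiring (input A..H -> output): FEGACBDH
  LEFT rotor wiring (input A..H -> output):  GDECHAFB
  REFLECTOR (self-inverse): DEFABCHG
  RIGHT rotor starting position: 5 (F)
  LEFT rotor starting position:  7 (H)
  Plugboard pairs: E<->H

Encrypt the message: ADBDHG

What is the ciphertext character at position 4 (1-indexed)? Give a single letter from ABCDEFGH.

Char 1 ('A'): step: R->6, L=7; A->plug->A->R->F->L->A->refl->D->L'->E->R'->G->plug->G
Char 2 ('D'): step: R->7, L=7; D->plug->D->R->H->L->G->refl->H->L'->B->R'->E->plug->H
Char 3 ('B'): step: R->0, L->0 (L advanced); B->plug->B->R->E->L->H->refl->G->L'->A->R'->D->plug->D
Char 4 ('D'): step: R->1, L=0; D->plug->D->R->B->L->D->refl->A->L'->F->R'->B->plug->B

B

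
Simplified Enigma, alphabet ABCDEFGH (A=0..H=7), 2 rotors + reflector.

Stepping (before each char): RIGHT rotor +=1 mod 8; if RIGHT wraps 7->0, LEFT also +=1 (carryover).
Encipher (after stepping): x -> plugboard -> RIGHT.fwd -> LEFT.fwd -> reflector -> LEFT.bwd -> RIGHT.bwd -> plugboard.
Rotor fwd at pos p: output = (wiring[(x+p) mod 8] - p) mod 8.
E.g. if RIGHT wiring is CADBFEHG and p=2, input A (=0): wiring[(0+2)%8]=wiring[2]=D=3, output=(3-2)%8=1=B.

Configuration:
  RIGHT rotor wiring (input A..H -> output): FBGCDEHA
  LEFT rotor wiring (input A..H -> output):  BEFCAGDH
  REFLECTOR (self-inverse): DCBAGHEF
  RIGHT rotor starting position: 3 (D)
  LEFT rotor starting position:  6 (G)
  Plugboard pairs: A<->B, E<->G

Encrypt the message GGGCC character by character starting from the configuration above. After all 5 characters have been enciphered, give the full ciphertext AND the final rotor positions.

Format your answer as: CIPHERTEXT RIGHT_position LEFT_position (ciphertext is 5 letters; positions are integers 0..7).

Char 1 ('G'): step: R->4, L=6; G->plug->E->R->B->L->B->refl->C->L'->G->R'->H->plug->H
Char 2 ('G'): step: R->5, L=6; G->plug->E->R->E->L->H->refl->F->L'->A->R'->D->plug->D
Char 3 ('G'): step: R->6, L=6; G->plug->E->R->A->L->F->refl->H->L'->E->R'->F->plug->F
Char 4 ('C'): step: R->7, L=6; C->plug->C->R->C->L->D->refl->A->L'->H->R'->D->plug->D
Char 5 ('C'): step: R->0, L->7 (L advanced); C->plug->C->R->G->L->H->refl->F->L'->C->R'->D->plug->D
Final: ciphertext=HDFDD, RIGHT=0, LEFT=7

Answer: HDFDD 0 7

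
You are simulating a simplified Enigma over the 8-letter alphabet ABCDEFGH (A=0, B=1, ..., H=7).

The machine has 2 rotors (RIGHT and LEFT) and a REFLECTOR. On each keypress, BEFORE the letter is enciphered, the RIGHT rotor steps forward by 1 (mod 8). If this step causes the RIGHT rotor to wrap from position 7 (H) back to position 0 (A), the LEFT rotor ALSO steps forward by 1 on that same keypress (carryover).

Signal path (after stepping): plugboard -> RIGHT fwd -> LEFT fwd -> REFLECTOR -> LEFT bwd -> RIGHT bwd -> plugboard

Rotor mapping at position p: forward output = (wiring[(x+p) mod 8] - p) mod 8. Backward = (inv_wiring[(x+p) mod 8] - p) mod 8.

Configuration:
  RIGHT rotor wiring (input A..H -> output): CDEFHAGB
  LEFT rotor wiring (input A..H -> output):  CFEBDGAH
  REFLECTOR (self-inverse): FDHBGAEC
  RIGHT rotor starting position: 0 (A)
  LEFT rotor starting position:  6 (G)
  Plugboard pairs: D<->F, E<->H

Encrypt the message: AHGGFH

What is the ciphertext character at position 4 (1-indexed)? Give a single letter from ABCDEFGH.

Char 1 ('A'): step: R->1, L=6; A->plug->A->R->C->L->E->refl->G->L'->E->R'->C->plug->C
Char 2 ('H'): step: R->2, L=6; H->plug->E->R->E->L->G->refl->E->L'->C->R'->A->plug->A
Char 3 ('G'): step: R->3, L=6; G->plug->G->R->A->L->C->refl->H->L'->D->R'->D->plug->F
Char 4 ('G'): step: R->4, L=6; G->plug->G->R->A->L->C->refl->H->L'->D->R'->A->plug->A

A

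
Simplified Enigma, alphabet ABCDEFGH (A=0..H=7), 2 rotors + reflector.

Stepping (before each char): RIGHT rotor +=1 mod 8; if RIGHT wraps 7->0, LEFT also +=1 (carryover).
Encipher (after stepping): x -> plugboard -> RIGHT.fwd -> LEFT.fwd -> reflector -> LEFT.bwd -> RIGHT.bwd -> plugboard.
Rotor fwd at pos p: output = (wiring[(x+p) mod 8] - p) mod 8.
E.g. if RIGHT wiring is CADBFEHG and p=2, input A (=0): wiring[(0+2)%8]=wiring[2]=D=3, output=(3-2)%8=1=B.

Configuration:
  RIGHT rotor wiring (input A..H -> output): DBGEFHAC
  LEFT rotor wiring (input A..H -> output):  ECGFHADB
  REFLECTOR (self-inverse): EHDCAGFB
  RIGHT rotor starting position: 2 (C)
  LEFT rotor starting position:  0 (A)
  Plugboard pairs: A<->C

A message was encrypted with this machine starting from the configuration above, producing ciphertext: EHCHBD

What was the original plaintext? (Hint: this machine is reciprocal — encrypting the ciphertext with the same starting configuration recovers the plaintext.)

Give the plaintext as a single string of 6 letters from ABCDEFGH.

Answer: AFBFDG

Derivation:
Char 1 ('E'): step: R->3, L=0; E->plug->E->R->H->L->B->refl->H->L'->E->R'->C->plug->A
Char 2 ('H'): step: R->4, L=0; H->plug->H->R->A->L->E->refl->A->L'->F->R'->F->plug->F
Char 3 ('C'): step: R->5, L=0; C->plug->A->R->C->L->G->refl->F->L'->D->R'->B->plug->B
Char 4 ('H'): step: R->6, L=0; H->plug->H->R->B->L->C->refl->D->L'->G->R'->F->plug->F
Char 5 ('B'): step: R->7, L=0; B->plug->B->R->E->L->H->refl->B->L'->H->R'->D->plug->D
Char 6 ('D'): step: R->0, L->1 (L advanced); D->plug->D->R->E->L->H->refl->B->L'->A->R'->G->plug->G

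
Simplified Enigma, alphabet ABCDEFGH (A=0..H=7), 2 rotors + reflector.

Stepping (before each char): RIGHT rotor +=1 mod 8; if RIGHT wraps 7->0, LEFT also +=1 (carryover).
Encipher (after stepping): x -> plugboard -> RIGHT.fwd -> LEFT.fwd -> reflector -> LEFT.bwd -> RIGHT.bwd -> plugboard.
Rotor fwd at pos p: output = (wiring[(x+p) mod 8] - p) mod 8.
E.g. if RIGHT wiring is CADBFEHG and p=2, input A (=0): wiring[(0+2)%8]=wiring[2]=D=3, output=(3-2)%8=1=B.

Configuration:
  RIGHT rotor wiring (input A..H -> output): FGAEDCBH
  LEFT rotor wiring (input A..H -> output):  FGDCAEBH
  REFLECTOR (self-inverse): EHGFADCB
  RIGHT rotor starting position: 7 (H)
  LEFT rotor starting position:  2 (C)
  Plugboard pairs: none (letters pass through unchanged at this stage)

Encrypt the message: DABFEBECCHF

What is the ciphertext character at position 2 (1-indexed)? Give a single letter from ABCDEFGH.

Char 1 ('D'): step: R->0, L->3 (L advanced); D->plug->D->R->E->L->E->refl->A->L'->H->R'->H->plug->H
Char 2 ('A'): step: R->1, L=3; A->plug->A->R->F->L->C->refl->G->L'->D->R'->C->plug->C

C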